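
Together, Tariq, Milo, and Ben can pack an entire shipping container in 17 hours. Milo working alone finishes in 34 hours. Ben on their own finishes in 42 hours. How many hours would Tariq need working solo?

Combined rate is 1/17 per hour.
Known contribution: 1/34 + 1/42 = (21 + 17)/714 = 38/714 = 19/357 per hour.
So Tariq's rate is 1/17 − 19/357 = 2/357, meaning 357/2 hours alone.

357/2 hours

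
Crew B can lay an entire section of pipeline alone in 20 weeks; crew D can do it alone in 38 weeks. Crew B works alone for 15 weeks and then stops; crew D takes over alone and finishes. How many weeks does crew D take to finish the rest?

19/2 weeks

In 15 weeks crew B does 15/20 = 3/4 of the job, leaving 1/4.
Crew D works at 1/38 per week, so finishing takes 1/4 ÷ 1/38 = 19/2 weeks.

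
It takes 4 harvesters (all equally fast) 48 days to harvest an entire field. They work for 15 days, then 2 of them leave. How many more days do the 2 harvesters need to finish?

66 days

One harvester does 1/192 of the job per day.
After 15 days with 4 harvesters, 5/16 is done (11/16 left).
With 2 harvesters the rate is 2/192 = 1/96, so the rest takes 11/16 ÷ 1/96 = 66 days.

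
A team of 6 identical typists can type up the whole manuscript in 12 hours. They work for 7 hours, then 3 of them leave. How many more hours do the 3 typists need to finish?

10 hours

One typist does 1/72 of the job per hour.
After 7 hours with 6 typists, 7/12 is done (5/12 left).
With 3 typists the rate is 3/72 = 1/24, so the rest takes 5/12 ÷ 1/24 = 10 hours.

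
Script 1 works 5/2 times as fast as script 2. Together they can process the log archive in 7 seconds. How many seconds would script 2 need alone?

Let script 2's rate be r; then script 1's rate is (5/2)r, so together (5/2 + 1)r = (7/2)r = 1/7.
Thus r = 2/49 per second.
Script 2 alone: 49/2 seconds; script 1 alone: 49/5 seconds.

49/2 seconds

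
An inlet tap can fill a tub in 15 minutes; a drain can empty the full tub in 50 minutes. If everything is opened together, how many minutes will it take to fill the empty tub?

150/7 minutes

Net rate = 1/15 − 1/50 = (10 − 3)/150 = 7/150 per minute.
Filling time = 1 ÷ (7/150) = 150/7 minutes.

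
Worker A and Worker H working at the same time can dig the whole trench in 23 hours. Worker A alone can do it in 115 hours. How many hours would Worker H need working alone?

115/4 hours

Combined rate is 1/23 per hour.
Known contribution: 1/115 per hour.
So Worker H's rate is 1/23 − 1/115 = 4/115, meaning 115/4 hours alone.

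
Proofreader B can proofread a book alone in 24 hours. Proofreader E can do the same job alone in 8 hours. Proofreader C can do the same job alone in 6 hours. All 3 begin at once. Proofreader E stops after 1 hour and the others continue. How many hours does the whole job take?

21/5 hours

In the first 1 hour the combined rate is 1/3, so 1/3 of the job is done, leaving 2/3.
After proofreader E leaves the rate is 5/24 per hour; the remaining 2/3 takes 16/5 hours.
Total = 1 + 16/5 = 21/5 hours.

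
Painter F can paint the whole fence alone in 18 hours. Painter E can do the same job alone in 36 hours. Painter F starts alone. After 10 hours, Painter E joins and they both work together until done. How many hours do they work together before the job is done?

In the first 10 hours Painter F alone does 10/18 = 5/9 of the job, leaving 4/9.
Once everyone is working, combined rate: 1/18 + 1/36 = (2 + 1)/36 = 3/36 = 1/12 per hour.
Remaining 4/9 at 1/12 per hour takes 16/3 hours.

16/3 hours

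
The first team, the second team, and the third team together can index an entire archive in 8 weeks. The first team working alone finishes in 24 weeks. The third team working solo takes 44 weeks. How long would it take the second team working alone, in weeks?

33/2 weeks

Combined rate is 1/8 per week.
Known contribution: 1/24 + 1/44 = (11 + 6)/264 = 17/264 per week.
So the second team's rate is 1/8 − 17/264 = 2/33, meaning 33/2 weeks alone.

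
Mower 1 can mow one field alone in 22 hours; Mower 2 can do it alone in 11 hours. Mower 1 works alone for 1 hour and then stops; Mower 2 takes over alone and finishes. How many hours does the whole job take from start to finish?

In 1 hour Mower 1 does 1/22 of the job, leaving 21/22.
Mower 2 works at 1/11 per hour, so finishing takes 21/22 ÷ 1/11 = 21/2 hours.
Total time = 1 + 21/2 = 23/2 hours.

23/2 hours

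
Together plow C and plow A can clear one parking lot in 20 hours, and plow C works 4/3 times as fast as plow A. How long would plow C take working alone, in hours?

35 hours

Let plow A's rate be r; then plow C's rate is (4/3)r, so together (4/3 + 1)r = (7/3)r = 1/20.
Thus r = 3/140 per hour.
Plow A alone: 140/3 hours; plow C alone: 35 hours.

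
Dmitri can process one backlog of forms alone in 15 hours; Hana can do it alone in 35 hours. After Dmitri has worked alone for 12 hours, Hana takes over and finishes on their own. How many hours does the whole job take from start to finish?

In 12 hours Dmitri does 12/15 = 4/5 of the job, leaving 1/5.
Hana works at 1/35 per hour, so finishing takes 1/5 ÷ 1/35 = 7 hours.
Total time = 12 + 7 = 19 hours.

19 hours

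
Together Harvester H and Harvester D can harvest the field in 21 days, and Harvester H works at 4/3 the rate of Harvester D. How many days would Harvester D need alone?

Let Harvester D's rate be r; then Harvester H's rate is (4/3)r, so together (4/3 + 1)r = (7/3)r = 1/21.
Thus r = 1/49 per day.
Harvester D alone: 49 days; Harvester H alone: 147/4 days.

49 days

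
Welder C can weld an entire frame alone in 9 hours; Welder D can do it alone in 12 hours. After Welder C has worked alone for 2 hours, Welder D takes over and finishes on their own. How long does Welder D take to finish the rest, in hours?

28/3 hours

In 2 hours Welder C does 2/9 of the job, leaving 7/9.
Welder D works at 1/12 per hour, so finishing takes 7/9 ÷ 1/12 = 28/3 hours.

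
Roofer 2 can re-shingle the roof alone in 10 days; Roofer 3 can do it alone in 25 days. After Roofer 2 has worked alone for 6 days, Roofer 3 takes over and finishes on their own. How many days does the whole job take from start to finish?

16 days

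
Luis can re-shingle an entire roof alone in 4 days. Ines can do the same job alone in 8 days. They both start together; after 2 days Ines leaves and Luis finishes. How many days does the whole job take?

In the first 2 days the combined rate is 3/8, so 3/4 of the job is done, leaving 1/4.
After Ines leaves the rate is 1/4 per day; the remaining 1/4 takes 1 day.
Total = 2 + 1 = 3 days.

3 days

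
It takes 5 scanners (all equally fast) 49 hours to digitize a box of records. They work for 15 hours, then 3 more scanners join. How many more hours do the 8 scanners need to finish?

85/4 hours

One scanner does 1/245 of the job per hour.
After 15 hours with 5 scanners, 15/49 is done (34/49 left).
With 8 scanners the rate is 8/245, so the rest takes 34/49 ÷ 8/245 = 85/4 hours.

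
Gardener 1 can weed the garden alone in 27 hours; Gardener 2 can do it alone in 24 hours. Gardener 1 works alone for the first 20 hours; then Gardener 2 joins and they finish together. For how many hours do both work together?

In 20 hours Gardener 1 does 20/27 of the job, leaving 7/27.
Gardener 1 and Gardener 2 together work at 17/216 per hour, so finishing takes 7/27 ÷ 17/216 = 56/17 hours.

56/17 hours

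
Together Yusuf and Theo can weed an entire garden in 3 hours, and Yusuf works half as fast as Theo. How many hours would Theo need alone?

Let Theo's rate be r; then Yusuf's rate is (1/2)r, so together (1/2 + 1)r = (3/2)r = 1/3.
Thus r = 2/9 per hour.
Theo alone: 9/2 hours; Yusuf alone: 9 hours.

9/2 hours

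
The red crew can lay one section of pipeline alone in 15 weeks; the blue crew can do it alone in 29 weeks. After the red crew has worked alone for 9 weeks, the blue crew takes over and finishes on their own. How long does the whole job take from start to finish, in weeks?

In 9 weeks the red crew does 9/15 = 3/5 of the job, leaving 2/5.
The blue crew works at 1/29 per week, so finishing takes 2/5 ÷ 1/29 = 58/5 weeks.
Total time = 9 + 58/5 = 103/5 weeks.

103/5 weeks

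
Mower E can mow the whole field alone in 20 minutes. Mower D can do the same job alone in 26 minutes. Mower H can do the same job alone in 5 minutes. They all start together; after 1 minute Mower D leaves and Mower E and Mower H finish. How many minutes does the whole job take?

50/13 minutes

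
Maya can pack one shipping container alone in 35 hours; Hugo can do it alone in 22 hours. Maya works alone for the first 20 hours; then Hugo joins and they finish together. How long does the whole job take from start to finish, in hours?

In 20 hours Maya does 20/35 = 4/7 of the job, leaving 3/7.
Maya and Hugo together work at 57/770 per hour, so finishing takes 3/7 ÷ 57/770 = 110/19 hours.
Total time = 20 + 110/19 = 490/19 hours.

490/19 hours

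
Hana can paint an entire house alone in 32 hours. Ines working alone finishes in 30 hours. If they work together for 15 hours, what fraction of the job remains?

Combined rate: 1/32 + 1/30 = (15 + 16)/480 = 31/480 per hour.
In 15 hours they complete 15·31/480 = 31/32 of the job.
So 1/32 remains.

1/32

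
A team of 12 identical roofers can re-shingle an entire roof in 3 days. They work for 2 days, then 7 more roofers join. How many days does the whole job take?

50/19 days

One roofer does 1/36 of the job per day.
After 2 days with 12 roofers, 2/3 is done (1/3 left).
With 19 roofers the rate is 19/36, so the rest takes 1/3 ÷ 19/36 = 12/19 days.
Total = 2 + 12/19 = 50/19 days.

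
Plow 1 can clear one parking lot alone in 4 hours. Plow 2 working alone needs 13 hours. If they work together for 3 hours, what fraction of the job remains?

1/52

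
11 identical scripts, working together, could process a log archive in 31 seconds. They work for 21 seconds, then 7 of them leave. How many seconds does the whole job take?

One script does 1/341 of the job per second.
After 21 seconds with 11 scripts, 21/31 is done (10/31 left).
With 4 scripts the rate is 4/341, so the rest takes 10/31 ÷ 4/341 = 55/2 seconds.
Total = 21 + 55/2 = 97/2 seconds.

97/2 seconds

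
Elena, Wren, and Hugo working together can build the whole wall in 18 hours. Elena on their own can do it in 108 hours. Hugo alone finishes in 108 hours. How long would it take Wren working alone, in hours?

Combined rate is 1/18 per hour.
Known contribution: 1/108 + 1/108 = (1 + 1)/108 = 2/108 = 1/54 per hour.
So Wren's rate is 1/18 − 1/54 = 1/27, meaning 27 hours alone.

27 hours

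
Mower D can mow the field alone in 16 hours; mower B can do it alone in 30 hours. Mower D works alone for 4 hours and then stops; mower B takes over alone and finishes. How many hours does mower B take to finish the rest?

In 4 hours mower D does 4/16 = 1/4 of the job, leaving 3/4.
Mower B works at 1/30 per hour, so finishing takes 3/4 ÷ 1/30 = 45/2 hours.

45/2 hours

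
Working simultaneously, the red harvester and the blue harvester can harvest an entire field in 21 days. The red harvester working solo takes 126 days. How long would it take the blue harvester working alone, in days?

126/5 days

Combined rate is 1/21 per day.
Known contribution: 1/126 per day.
So the blue harvester's rate is 1/21 − 1/126 = 5/126, meaning 126/5 days alone.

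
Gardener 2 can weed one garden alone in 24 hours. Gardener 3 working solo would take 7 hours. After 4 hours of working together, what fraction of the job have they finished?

Combined rate: 1/24 + 1/7 = (7 + 24)/168 = 31/168 per hour.
In 4 hours they complete 4·31/168 = 31/42 of the job.

31/42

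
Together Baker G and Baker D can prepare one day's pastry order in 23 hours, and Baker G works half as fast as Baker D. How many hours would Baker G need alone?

69 hours

Let Baker D's rate be r; then Baker G's rate is (1/2)r, so together (1/2 + 1)r = (3/2)r = 1/23.
Thus r = 2/69 per hour.
Baker D alone: 69/2 hours; Baker G alone: 69 hours.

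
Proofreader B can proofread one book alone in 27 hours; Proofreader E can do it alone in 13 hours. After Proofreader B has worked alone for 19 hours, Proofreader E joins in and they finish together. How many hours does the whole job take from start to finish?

108/5 hours

In 19 hours Proofreader B does 19/27 of the job, leaving 8/27.
Proofreader B and Proofreader E together work at 40/351 per hour, so finishing takes 8/27 ÷ 40/351 = 13/5 hours.
Total time = 19 + 13/5 = 108/5 hours.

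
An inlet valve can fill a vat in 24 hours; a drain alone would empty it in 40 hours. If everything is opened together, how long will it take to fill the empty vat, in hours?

Net rate = 1/24 − 1/40 = (5 − 3)/120 = 2/120 = 1/60 per hour.
Filling time = 1 ÷ (1/60) = 60 hours.

60 hours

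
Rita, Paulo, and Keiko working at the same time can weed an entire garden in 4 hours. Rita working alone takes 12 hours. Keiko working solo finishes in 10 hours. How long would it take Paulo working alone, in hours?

Combined rate is 1/4 per hour.
Known contribution: 1/12 + 1/10 = (5 + 6)/60 = 11/60 per hour.
So Paulo's rate is 1/4 − 11/60 = 1/15, meaning 15 hours alone.

15 hours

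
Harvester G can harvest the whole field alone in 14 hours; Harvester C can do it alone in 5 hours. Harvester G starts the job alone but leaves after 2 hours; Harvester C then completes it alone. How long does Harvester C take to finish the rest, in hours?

In 2 hours Harvester G does 2/14 = 1/7 of the job, leaving 6/7.
Harvester C works at 1/5 per hour, so finishing takes 6/7 ÷ 1/5 = 30/7 hours.

30/7 hours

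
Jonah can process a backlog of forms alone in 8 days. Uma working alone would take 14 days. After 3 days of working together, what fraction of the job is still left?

23/56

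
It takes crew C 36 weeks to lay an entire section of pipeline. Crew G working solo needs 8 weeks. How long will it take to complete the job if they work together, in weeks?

72/11 weeks

With two workers the combined time is the product over the sum: 36·8/(36+8) = 288/44 = 72/11 weeks.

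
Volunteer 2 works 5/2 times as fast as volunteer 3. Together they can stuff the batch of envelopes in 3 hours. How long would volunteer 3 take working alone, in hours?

Let volunteer 3's rate be r; then volunteer 2's rate is (5/2)r, so together (5/2 + 1)r = (7/2)r = 1/3.
Thus r = 2/21 per hour.
Volunteer 3 alone: 21/2 hours; volunteer 2 alone: 21/5 hours.

21/2 hours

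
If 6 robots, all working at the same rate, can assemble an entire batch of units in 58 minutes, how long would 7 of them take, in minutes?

348/7 minutes

Total work is 6·58 = 348 robot-minutes.
With 7 robots: 348/7 minutes.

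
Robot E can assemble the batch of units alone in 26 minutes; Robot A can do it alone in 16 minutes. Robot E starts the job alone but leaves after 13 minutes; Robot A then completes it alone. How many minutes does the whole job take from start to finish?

In 13 minutes Robot E does 13/26 = 1/2 of the job, leaving 1/2.
Robot A works at 1/16 per minute, so finishing takes 1/2 ÷ 1/16 = 8 minutes.
Total time = 13 + 8 = 21 minutes.

21 minutes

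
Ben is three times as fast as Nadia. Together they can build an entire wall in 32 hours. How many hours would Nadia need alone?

128 hours

Let Nadia's rate be r; then Ben's rate is 3r, so together (3 + 1)r = 4r = 1/32.
Thus r = 1/128 per hour.
Nadia alone: 128 hours; Ben alone: 128/3 hours.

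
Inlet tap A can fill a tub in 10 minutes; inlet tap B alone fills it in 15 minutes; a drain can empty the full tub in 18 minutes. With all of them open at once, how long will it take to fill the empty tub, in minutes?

9 minutes

Net rate = 1/10 + 1/15 − 1/18 = (9 + 6 − 5)/90 = 10/90 = 1/9 per minute.
Filling time = 1 ÷ (1/9) = 9 minutes.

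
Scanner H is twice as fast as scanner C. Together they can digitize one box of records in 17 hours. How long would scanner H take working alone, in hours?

51/2 hours

Let scanner C's rate be r; then scanner H's rate is 2r, so together (2 + 1)r = 3r = 1/17.
Thus r = 1/51 per hour.
Scanner C alone: 51 hours; scanner H alone: 51/2 hours.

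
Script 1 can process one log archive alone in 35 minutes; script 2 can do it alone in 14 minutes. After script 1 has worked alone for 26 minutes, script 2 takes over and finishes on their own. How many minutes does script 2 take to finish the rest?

In 26 minutes script 1 does 26/35 of the job, leaving 9/35.
Script 2 works at 1/14 per minute, so finishing takes 9/35 ÷ 1/14 = 18/5 minutes.

18/5 minutes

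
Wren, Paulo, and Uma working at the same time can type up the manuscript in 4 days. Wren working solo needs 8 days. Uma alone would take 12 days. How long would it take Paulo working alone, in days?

24 days

Combined rate is 1/4 per day.
Known contribution: 1/8 + 1/12 = (3 + 2)/24 = 5/24 per day.
So Paulo's rate is 1/4 − 5/24 = 1/24, meaning 24 days alone.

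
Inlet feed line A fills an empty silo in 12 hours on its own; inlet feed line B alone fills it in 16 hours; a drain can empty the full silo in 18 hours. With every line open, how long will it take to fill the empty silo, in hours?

Net rate = 1/12 + 1/16 − 1/18 = (12 + 9 − 8)/144 = 13/144 per hour.
Filling time = 1 ÷ (13/144) = 144/13 hours.

144/13 hours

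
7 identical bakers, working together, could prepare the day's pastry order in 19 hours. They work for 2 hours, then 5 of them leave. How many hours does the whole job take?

123/2 hours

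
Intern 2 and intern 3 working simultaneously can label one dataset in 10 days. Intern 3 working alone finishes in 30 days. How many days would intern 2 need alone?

15 days

Combined rate is 1/10 per day.
Known contribution: 1/30 per day.
So intern 2's rate is 1/10 − 1/30 = 1/15, meaning 15 days alone.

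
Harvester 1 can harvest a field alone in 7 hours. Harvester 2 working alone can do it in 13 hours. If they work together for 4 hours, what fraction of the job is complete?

Combined rate: 1/7 + 1/13 = (13 + 7)/91 = 20/91 per hour.
In 4 hours they complete 4·20/91 = 80/91 of the job.

80/91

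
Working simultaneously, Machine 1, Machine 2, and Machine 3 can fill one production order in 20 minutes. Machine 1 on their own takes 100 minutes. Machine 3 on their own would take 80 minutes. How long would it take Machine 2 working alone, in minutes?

400/11 minutes

Combined rate is 1/20 per minute.
Known contribution: 1/100 + 1/80 = (4 + 5)/400 = 9/400 per minute.
So Machine 2's rate is 1/20 − 9/400 = 11/400, meaning 400/11 minutes alone.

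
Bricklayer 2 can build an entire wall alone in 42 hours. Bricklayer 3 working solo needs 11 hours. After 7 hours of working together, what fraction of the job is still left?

Combined rate: 1/42 + 1/11 = (11 + 42)/462 = 53/462 per hour.
In 7 hours they complete 7·53/462 = 53/66 of the job.
So 13/66 remains.

13/66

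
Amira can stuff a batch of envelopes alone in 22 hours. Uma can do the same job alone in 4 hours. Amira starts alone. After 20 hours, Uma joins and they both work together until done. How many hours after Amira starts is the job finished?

264/13 hours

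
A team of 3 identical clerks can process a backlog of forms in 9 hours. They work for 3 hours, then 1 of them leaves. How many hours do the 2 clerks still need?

One clerk does 1/27 of the job per hour.
After 3 hours with 3 clerks, 1/3 is done (2/3 left).
With 2 clerks the rate is 2/27, so the rest takes 2/3 ÷ 2/27 = 9 hours.

9 hours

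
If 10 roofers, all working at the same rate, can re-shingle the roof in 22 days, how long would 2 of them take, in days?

Total work is 10·22 = 220 roofer-days.
With 2 roofers: 220/2 = 110 days.

110 days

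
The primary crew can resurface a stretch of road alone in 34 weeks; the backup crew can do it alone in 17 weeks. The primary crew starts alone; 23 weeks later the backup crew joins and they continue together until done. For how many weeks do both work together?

In 23 weeks the primary crew does 23/34 of the job, leaving 11/34.
The primary crew and the backup crew together work at 3/34 per week, so finishing takes 11/34 ÷ 3/34 = 11/3 weeks.

11/3 weeks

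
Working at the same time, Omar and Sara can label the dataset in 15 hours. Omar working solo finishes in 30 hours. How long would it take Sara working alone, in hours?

Combined rate is 1/15 per hour.
Known contribution: 1/30 per hour.
So Sara's rate is 1/15 − 1/30 = 1/30, meaning 30 hours alone.

30 hours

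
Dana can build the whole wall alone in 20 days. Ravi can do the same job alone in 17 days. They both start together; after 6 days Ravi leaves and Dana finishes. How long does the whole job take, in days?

220/17 days

In the first 6 days the combined rate is 37/340, so 111/170 of the job is done, leaving 59/170.
After Ravi leaves the rate is 1/20 per day; the remaining 59/170 takes 118/17 days.
Total = 6 + 118/17 = 220/17 days.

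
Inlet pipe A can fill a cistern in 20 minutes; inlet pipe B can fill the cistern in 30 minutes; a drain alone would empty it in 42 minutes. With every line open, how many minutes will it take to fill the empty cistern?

Net rate = 1/20 + 1/30 − 1/42 = (21 + 14 − 10)/420 = 25/420 = 5/84 per minute.
Filling time = 1 ÷ (5/84) = 84/5 minutes.

84/5 minutes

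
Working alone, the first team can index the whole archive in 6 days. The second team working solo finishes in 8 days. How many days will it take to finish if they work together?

Combined rate: 1/6 + 1/8 = (4 + 3)/24 = 7/24 per day.
Time = 1 ÷ (7/24) = 24/7 days.

24/7 days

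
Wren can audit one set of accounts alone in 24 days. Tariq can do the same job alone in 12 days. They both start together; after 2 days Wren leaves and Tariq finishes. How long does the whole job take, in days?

In the first 2 days the combined rate is 1/8, so 1/4 of the job is done, leaving 3/4.
After Wren leaves the rate is 1/12 per day; the remaining 3/4 takes 9 days.
Total = 2 + 9 = 11 days.

11 days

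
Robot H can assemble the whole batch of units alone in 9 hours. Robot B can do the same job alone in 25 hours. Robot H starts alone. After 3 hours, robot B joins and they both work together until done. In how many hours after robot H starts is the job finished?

126/17 hours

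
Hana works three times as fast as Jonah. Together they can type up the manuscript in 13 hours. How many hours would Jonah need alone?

Let Jonah's rate be r; then Hana's rate is 3r, so together (3 + 1)r = 4r = 1/13.
Thus r = 1/52 per hour.
Jonah alone: 52 hours; Hana alone: 52/3 hours.

52 hours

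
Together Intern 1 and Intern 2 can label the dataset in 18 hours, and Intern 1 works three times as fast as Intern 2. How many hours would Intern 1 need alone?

24 hours

Let Intern 2's rate be r; then Intern 1's rate is 3r, so together (3 + 1)r = 4r = 1/18.
Thus r = 1/72 per hour.
Intern 2 alone: 72 hours; Intern 1 alone: 24 hours.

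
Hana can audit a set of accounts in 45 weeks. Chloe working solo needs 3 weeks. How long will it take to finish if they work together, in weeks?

Combined rate: 1/45 + 1/3 = (1 + 15)/45 = 16/45 per week.
Time = 1 ÷ (16/45) = 45/16 weeks.

45/16 weeks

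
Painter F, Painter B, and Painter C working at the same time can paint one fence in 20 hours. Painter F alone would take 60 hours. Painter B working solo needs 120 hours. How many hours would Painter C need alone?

40 hours

Combined rate is 1/20 per hour.
Known contribution: 1/60 + 1/120 = (2 + 1)/120 = 3/120 = 1/40 per hour.
So Painter C's rate is 1/20 − 1/40 = 1/40, meaning 40 hours alone.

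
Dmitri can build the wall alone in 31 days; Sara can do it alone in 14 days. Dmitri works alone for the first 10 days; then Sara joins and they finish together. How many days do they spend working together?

98/15 days

In 10 days Dmitri does 10/31 of the job, leaving 21/31.
Dmitri and Sara together work at 45/434 per day, so finishing takes 21/31 ÷ 45/434 = 98/15 days.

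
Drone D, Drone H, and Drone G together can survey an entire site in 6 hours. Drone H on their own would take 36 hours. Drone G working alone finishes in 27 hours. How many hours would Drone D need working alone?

108/11 hours

Combined rate is 1/6 per hour.
Known contribution: 1/36 + 1/27 = (3 + 4)/108 = 7/108 per hour.
So Drone D's rate is 1/6 − 7/108 = 11/108, meaning 108/11 hours alone.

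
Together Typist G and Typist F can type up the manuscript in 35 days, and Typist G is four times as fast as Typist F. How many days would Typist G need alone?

175/4 days

Let Typist F's rate be r; then Typist G's rate is 4r, so together (4 + 1)r = 5r = 1/35.
Thus r = 1/175 per day.
Typist F alone: 175 days; Typist G alone: 175/4 days.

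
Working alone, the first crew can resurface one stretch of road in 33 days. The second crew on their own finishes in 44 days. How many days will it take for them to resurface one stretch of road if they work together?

132/7 days

With two workers the combined time is the product over the sum: 33·44/(33+44) = 1452/77 = 132/7 days.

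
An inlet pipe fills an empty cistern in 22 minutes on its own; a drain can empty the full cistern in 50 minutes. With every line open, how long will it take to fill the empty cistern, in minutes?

275/7 minutes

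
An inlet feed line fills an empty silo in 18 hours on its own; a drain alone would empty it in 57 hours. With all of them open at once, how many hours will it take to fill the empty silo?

342/13 hours

Net rate = 1/18 − 1/57 = (19 − 6)/342 = 13/342 per hour.
Filling time = 1 ÷ (13/342) = 342/13 hours.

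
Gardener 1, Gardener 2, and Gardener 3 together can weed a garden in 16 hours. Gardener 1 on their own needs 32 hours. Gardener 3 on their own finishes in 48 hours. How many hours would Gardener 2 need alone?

96 hours

Combined rate is 1/16 per hour.
Known contribution: 1/32 + 1/48 = (3 + 2)/96 = 5/96 per hour.
So Gardener 2's rate is 1/16 − 5/96 = 1/96, meaning 96 hours alone.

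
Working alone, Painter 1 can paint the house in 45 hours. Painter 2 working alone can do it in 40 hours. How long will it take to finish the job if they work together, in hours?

Combined rate: 1/45 + 1/40 = (8 + 9)/360 = 17/360 per hour.
Time = 1 ÷ (17/360) = 360/17 hours.

360/17 hours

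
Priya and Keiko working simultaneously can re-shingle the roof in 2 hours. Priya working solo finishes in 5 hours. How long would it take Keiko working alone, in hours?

10/3 hours

Combined rate is 1/2 per hour.
Known contribution: 1/5 per hour.
So Keiko's rate is 1/2 − 1/5 = 3/10, meaning 10/3 hours alone.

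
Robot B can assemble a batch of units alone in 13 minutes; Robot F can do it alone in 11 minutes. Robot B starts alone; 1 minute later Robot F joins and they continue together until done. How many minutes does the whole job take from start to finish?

13/2 minutes

In 1 minute Robot B does 1/13 of the job, leaving 12/13.
Robot B and Robot F together work at 24/143 per minute, so finishing takes 12/13 ÷ 24/143 = 11/2 minutes.
Total time = 1 + 11/2 = 13/2 minutes.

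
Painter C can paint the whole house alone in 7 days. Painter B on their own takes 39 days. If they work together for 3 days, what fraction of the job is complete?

Combined rate: 1/7 + 1/39 = (39 + 7)/273 = 46/273 per day.
In 3 days they complete 3·46/273 = 46/91 of the job.

46/91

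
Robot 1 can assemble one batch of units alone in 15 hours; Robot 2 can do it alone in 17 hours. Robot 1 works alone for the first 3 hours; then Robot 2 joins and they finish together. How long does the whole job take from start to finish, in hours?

In 3 hours Robot 1 does 3/15 = 1/5 of the job, leaving 4/5.
Robot 1 and Robot 2 together work at 32/255 per hour, so finishing takes 4/5 ÷ 32/255 = 51/8 hours.
Total time = 3 + 51/8 = 75/8 hours.

75/8 hours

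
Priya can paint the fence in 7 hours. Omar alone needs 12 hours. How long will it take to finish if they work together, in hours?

Combined rate: 1/7 + 1/12 = (12 + 7)/84 = 19/84 per hour.
Time = 1 ÷ (19/84) = 84/19 hours.

84/19 hours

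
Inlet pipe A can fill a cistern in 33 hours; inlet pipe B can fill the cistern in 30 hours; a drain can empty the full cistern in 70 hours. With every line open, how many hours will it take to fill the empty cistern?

Net rate = 1/33 + 1/30 − 1/70 = (70 + 77 − 33)/2310 = 114/2310 = 19/385 per hour.
Filling time = 1 ÷ (19/385) = 385/19 hours.

385/19 hours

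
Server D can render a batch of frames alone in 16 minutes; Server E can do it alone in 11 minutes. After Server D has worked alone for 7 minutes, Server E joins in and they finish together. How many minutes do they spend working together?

11/3 minutes

In 7 minutes Server D does 7/16 of the job, leaving 9/16.
Server D and Server E together work at 27/176 per minute, so finishing takes 9/16 ÷ 27/176 = 11/3 minutes.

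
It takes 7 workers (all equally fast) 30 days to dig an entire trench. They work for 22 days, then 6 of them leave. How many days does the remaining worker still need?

56 days

One worker does 1/210 of the job per day.
After 22 days with 7 workers, 11/15 is done (4/15 left).
With 1 worker the rate is 1/210, so the rest takes 4/15 ÷ 1/210 = 56 days.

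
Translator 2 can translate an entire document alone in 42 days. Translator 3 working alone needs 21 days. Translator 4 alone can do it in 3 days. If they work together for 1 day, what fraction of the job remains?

25/42

Combined rate: 1/42 + 1/21 + 1/3 = (1 + 2 + 14)/42 = 17/42 per day.
In 1 day they complete 1·17/42 = 17/42 of the job.
So 25/42 remains.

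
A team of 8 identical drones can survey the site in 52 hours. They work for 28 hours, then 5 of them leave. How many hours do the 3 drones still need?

One drone does 1/416 of the job per hour.
After 28 hours with 8 drones, 7/13 is done (6/13 left).
With 3 drones the rate is 3/416, so the rest takes 6/13 ÷ 3/416 = 64 hours.

64 hours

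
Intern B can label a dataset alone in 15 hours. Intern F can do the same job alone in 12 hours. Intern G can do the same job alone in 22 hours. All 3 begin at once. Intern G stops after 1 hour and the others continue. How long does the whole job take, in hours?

70/11 hours

In the first 1 hour the combined rate is 43/220, so 43/220 of the job is done, leaving 177/220.
After Intern G leaves the rate is 3/20 per hour; the remaining 177/220 takes 59/11 hours.
Total = 1 + 59/11 = 70/11 hours.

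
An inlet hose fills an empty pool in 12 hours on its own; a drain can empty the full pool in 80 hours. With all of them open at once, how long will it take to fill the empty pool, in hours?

240/17 hours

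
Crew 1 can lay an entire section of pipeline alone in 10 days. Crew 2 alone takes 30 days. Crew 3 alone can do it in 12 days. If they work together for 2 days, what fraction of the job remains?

Combined rate: 1/10 + 1/30 + 1/12 = (6 + 2 + 5)/60 = 13/60 per day.
In 2 days they complete 2·13/60 = 13/30 of the job.
So 17/30 remains.

17/30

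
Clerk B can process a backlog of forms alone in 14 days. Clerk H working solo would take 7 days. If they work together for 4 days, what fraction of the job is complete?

6/7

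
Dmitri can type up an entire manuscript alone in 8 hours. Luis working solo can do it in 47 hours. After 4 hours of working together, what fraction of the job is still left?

39/94

Combined rate: 1/8 + 1/47 = (47 + 8)/376 = 55/376 per hour.
In 4 hours they complete 4·55/376 = 55/94 of the job.
So 39/94 remains.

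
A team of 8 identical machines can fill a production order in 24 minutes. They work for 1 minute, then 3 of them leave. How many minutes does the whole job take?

189/5 minutes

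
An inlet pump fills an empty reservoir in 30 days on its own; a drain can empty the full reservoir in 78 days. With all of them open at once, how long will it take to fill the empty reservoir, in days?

195/4 days

Net rate = 1/30 − 1/78 = (13 − 5)/390 = 8/390 = 4/195 per day.
Filling time = 1 ÷ (4/195) = 195/4 days.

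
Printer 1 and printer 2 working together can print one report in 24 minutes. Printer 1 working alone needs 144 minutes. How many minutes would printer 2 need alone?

Combined rate is 1/24 per minute.
Known contribution: 1/144 per minute.
So printer 2's rate is 1/24 − 1/144 = 5/144, meaning 144/5 minutes alone.

144/5 minutes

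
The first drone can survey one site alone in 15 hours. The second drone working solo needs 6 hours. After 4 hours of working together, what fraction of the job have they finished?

Combined rate: 1/15 + 1/6 = (2 + 5)/30 = 7/30 per hour.
In 4 hours they complete 4·7/30 = 14/15 of the job.

14/15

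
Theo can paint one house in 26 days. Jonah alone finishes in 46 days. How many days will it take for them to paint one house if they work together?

With two workers the combined time is the product over the sum: 26·46/(26+46) = 1196/72 = 299/18 days.

299/18 days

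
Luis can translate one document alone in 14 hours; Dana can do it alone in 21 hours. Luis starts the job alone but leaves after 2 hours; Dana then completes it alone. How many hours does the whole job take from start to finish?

In 2 hours Luis does 2/14 = 1/7 of the job, leaving 6/7.
Dana works at 1/21 per hour, so finishing takes 6/7 ÷ 1/21 = 18 hours.
Total time = 2 + 18 = 20 hours.

20 hours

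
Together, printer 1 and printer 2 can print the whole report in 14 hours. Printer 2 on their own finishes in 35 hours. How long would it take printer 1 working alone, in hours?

70/3 hours

Combined rate is 1/14 per hour.
Known contribution: 1/35 per hour.
So printer 1's rate is 1/14 − 1/35 = 3/70, meaning 70/3 hours alone.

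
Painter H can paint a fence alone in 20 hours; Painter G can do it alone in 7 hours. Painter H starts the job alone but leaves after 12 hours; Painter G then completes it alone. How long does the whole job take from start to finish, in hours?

In 12 hours Painter H does 12/20 = 3/5 of the job, leaving 2/5.
Painter G works at 1/7 per hour, so finishing takes 2/5 ÷ 1/7 = 14/5 hours.
Total time = 12 + 14/5 = 74/5 hours.

74/5 hours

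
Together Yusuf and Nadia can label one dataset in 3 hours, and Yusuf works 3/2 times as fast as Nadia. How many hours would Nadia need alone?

Let Nadia's rate be r; then Yusuf's rate is (3/2)r, so together (3/2 + 1)r = (5/2)r = 1/3.
Thus r = 2/15 per hour.
Nadia alone: 15/2 hours; Yusuf alone: 5 hours.

15/2 hours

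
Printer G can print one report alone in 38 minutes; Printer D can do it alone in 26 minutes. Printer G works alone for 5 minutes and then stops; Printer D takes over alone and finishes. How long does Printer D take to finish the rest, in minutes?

429/19 minutes

In 5 minutes Printer G does 5/38 of the job, leaving 33/38.
Printer D works at 1/26 per minute, so finishing takes 33/38 ÷ 1/26 = 429/19 minutes.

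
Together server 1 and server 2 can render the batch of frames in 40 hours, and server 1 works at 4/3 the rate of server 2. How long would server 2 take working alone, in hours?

280/3 hours

Let server 2's rate be r; then server 1's rate is (4/3)r, so together (4/3 + 1)r = (7/3)r = 1/40.
Thus r = 3/280 per hour.
Server 2 alone: 280/3 hours; server 1 alone: 70 hours.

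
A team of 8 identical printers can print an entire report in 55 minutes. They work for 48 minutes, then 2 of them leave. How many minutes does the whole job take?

172/3 minutes

One printer does 1/440 of the job per minute.
After 48 minutes with 8 printers, 48/55 is done (7/55 left).
With 6 printers the rate is 6/440 = 3/220, so the rest takes 7/55 ÷ 3/220 = 28/3 minutes.
Total = 48 + 28/3 = 172/3 minutes.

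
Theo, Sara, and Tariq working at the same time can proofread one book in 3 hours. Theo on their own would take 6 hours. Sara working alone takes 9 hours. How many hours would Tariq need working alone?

Combined rate is 1/3 per hour.
Known contribution: 1/6 + 1/9 = (3 + 2)/18 = 5/18 per hour.
So Tariq's rate is 1/3 − 5/18 = 1/18, meaning 18 hours alone.

18 hours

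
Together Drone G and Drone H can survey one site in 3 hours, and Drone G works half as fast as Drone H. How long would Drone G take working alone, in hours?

9 hours

Let Drone H's rate be r; then Drone G's rate is (1/2)r, so together (1/2 + 1)r = (3/2)r = 1/3.
Thus r = 2/9 per hour.
Drone H alone: 9/2 hours; Drone G alone: 9 hours.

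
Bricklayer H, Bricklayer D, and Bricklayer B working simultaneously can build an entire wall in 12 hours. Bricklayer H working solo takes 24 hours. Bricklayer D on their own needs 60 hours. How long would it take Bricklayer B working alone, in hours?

Combined rate is 1/12 per hour.
Known contribution: 1/24 + 1/60 = (5 + 2)/120 = 7/120 per hour.
So Bricklayer B's rate is 1/12 − 7/120 = 1/40, meaning 40 hours alone.

40 hours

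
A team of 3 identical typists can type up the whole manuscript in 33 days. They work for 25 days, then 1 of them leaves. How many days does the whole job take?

One typist does 1/99 of the job per day.
After 25 days with 3 typists, 25/33 is done (8/33 left).
With 2 typists the rate is 2/99, so the rest takes 8/33 ÷ 2/99 = 12 days.
Total = 25 + 12 = 37 days.

37 days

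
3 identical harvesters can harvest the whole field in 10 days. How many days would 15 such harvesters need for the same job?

2 days

Total work is 3·10 = 30 harvester-days.
With 15 harvesters: 30/15 = 2 days.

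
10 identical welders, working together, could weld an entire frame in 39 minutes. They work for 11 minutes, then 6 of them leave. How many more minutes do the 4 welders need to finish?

One welder does 1/390 of the job per minute.
After 11 minutes with 10 welders, 11/39 is done (28/39 left).
With 4 welders the rate is 4/390 = 2/195, so the rest takes 28/39 ÷ 2/195 = 70 minutes.

70 minutes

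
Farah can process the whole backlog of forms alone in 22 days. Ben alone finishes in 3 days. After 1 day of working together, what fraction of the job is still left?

Combined rate: 1/22 + 1/3 = (3 + 22)/66 = 25/66 per day.
In 1 day they complete 1·25/66 = 25/66 of the job.
So 41/66 remains.

41/66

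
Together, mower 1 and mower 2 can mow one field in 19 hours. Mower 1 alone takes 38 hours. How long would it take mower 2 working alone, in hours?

Combined rate is 1/19 per hour.
Known contribution: 1/38 per hour.
So mower 2's rate is 1/19 − 1/38 = 1/38, meaning 38 hours alone.

38 hours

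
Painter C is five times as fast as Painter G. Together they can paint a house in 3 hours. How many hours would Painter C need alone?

Let Painter G's rate be r; then Painter C's rate is 5r, so together (5 + 1)r = 6r = 1/3.
Thus r = 1/18 per hour.
Painter G alone: 18 hours; Painter C alone: 18/5 hours.

18/5 hours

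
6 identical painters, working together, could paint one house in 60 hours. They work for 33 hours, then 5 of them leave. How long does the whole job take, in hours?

195 hours

One painter does 1/360 of the job per hour.
After 33 hours with 6 painters, 11/20 is done (9/20 left).
With 1 painter the rate is 1/360, so the rest takes 9/20 ÷ 1/360 = 162 hours.
Total = 33 + 162 = 195 hours.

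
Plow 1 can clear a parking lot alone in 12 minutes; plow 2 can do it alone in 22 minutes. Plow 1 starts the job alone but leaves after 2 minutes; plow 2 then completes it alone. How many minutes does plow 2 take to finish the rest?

In 2 minutes plow 1 does 2/12 = 1/6 of the job, leaving 5/6.
Plow 2 works at 1/22 per minute, so finishing takes 5/6 ÷ 1/22 = 55/3 minutes.

55/3 minutes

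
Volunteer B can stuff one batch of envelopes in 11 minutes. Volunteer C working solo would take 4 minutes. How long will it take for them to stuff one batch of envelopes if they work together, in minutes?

44/15 minutes

With two workers the combined time is the product over the sum: 11·4/(11+4) = 44/15 minutes.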